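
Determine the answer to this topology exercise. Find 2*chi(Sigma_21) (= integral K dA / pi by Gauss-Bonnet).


Gauss-Bonnet: integral K dA = 2*pi*chi(M).
chi(Sigma_21) = 2 - 2*21 = -40.
(integral K dA)/pi = 2*chi = 2*(-40) = -80

-80


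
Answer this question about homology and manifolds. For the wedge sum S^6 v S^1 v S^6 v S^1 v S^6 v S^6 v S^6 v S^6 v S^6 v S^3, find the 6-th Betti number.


For a wedge of spheres, H_k (k>0) is free on one generator per sphere of dimension k.
Spheres of dimension 6: count = 7.
b_6 = 7

7


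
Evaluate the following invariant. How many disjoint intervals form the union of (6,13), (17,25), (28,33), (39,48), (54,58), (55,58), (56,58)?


Sort and merge overlapping open intervals.
Merged: (6,13), (17,25), (28,33), (39,48), (54,58).
Number of components = 5

5


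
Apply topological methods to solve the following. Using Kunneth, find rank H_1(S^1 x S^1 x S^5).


Each S^d has Poincare polynomial 1 + t^d.
The product S^1 x S^1 x S^5 has Poincare polynomial prod(1+t^d_i).
Expanding: b_0=1, b_1=2, b_2=1, b_5=1, b_6=2, b_7=1.
b_1 = 2

2


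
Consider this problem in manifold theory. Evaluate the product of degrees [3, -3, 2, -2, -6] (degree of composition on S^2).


Degree is multiplicative: deg(composition) = product of degrees.
= (3) * (-3) * (2) * (-2) * (-6) = -216

-216


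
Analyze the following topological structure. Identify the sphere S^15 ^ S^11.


S^m ^ S^n = S^{m+n}.
k = 15 + 11 = 26

26


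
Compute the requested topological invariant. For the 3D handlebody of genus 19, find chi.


A genus-g handlebody deformation retracts to a wedge of g circles.
chi(vee_g S^1) = 1 - g.
chi(H_19) = 1 - 19 = -18

-18


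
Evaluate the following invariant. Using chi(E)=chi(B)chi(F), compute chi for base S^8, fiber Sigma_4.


chi(S^8) = 2 (n even), chi(Sigma_4) = 2 - 2*4 = -6.
chi(E) = 2 * (-6) = -12

-12


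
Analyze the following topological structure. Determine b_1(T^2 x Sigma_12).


pi_1(A x B) = pi_1(A) x pi_1(B); rank of abelianization = b_1.
b_1(T^2) = 2, b_1(Sigma_12) = 2*12 = 24.
b_1(product) = 2 + 24 = 26

26


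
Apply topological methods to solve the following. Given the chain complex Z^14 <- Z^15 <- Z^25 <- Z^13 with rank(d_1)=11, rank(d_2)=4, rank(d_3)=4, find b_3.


rank H_k = rank(ker d_k) - rank(im d_{k+1}).
rank(ker d_3) = rank(C_3) - rank(d_3) = 13 - 4 = 9.
rank(im d_{3+1}) = 0.
rank H_3 = 9 - 0 = 9

9


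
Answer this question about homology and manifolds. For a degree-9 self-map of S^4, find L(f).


On S^4: L(f) = tr(f_0*) + (-1)^4 tr(f_4*) = 1 + (-1)^4 * deg(f).
L(f) = 1 + (-1)^4 * 9 = 1 + 9 = 10

10


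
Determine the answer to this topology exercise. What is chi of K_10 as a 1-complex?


K_10: V = 10, E = C(10,2) = 45.
chi = V - E = 10 - 45 = -35

-35


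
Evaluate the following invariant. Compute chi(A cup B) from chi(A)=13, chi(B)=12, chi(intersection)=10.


chi(A cup B) = chi(A) + chi(B) - chi(A cap B)
= 13 + (12) - (10)
= 15

15


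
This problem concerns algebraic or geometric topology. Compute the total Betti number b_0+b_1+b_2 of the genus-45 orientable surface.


For Sigma_45: b_0 = 1, b_1 = 2g = 90, b_2 = 1.
Total = 1 + 90 + 1 = 92

92


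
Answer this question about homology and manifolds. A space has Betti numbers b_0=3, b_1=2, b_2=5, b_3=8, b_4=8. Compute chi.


chi = sum_k (-1)^k b_k.
= (3) + (-2) + (5) + (-8) + (8)
= 6

6


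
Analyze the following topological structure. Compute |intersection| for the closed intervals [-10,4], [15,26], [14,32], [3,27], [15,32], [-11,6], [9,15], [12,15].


Intersection = [max(a_i), min(b_i)] = [15, 4].
Since 15 > 4, the intersection is empty.
Length = 0

0


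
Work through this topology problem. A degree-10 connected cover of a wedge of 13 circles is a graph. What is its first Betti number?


Nielsen-Schreier: an index-n subgroup of F_r is free of rank 1 + n(r-1).
Equivalently: chi(cover) = n*chi(base); chi(vee_r S^1) = 1 - 13 = -12.
chi(E) = 10*(-12) = -120; rank = 1 - chi(E) = 1 - (-120) = 121.
rank = 1 + 10*(13-1) = 1 + 120 = 121

121


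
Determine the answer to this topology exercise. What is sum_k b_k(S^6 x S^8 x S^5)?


Total Betti number is multiplicative under products.
Each S^d (d>=1) has total Betti number 2.
There are 3 sphere factors.
Total = 2^3 = 8

8


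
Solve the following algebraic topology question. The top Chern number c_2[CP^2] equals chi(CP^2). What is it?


For any closed oriented manifold, <e(TM),[M]> = chi(M).
chi(CP^2) = 2+1 = 3

3


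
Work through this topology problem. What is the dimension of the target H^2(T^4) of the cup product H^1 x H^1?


Cup product: H^p x H^q -> H^{p+q}; here p+q = 1+1 = 2.
rank H^k(T^n) = C(n,k).
C(4,2) = 6

6


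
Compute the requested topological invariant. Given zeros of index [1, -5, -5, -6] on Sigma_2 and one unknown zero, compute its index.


Poincare-Hopf: sum of indices = chi(M).
chi(Sigma_2) = 2 - 2*2 = -2.
Sum of known indices = -15.
x = chi - (sum known) = -2 - (-15) = 13

13


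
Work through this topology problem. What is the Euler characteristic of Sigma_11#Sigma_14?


chi(Sigma_11) = 2 - 2*11 = -20
chi(Sigma_14) = 2 - 2*14 = -26
For surfaces: chi(A#B) = chi(A) + chi(B) - 2.
chi = -20 + -26 - 2 = -48

-48


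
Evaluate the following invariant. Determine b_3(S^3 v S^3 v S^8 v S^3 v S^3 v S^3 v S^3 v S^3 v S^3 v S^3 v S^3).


For a wedge of spheres, H_k (k>0) is free on one generator per sphere of dimension k.
Spheres of dimension 3: count = 10.
b_3 = 10

10


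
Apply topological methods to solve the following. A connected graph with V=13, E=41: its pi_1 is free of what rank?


For a connected graph: rank(pi_1) = b_1 = E - V + 1 = 1 - chi.
chi = V - E = 13 - 41 = -28.
rank = 1 - (-28) = 41 - 13 + 1 = 29

29


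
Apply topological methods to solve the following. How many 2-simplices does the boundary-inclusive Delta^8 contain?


Delta^8 has 8+1 vertices. A 2-face is a choice of 2+1 vertices.
f_2 = C(8+1, 2+1) = C(9,3) = 84

84


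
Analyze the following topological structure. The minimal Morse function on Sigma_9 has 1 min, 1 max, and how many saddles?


A perfect Morse function has m_k = b_k.
For Sigma_9: b_0=1, b_1=2g=18, b_2=1.
Saddles m_1 = 2g = 18

18


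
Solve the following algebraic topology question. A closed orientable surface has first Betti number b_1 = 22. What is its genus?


For a closed orientable surface: b_1 = 2g.
22 = 2g
g = 22 / 2 = 11

11


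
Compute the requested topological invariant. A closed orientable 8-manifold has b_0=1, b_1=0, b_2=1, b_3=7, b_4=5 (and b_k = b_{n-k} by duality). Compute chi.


By Poincare duality b_k = b_{8-k}, so full Betti numbers: b_0=1, b_1=0, b_2=1, b_3=7, b_4=5, b_5=7, b_6=1, b_7=0, b_8=1.
chi = sum (-1)^k b_k = -5

-5


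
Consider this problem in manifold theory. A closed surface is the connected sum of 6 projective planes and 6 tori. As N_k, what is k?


Since a >= 1, the sum is non-orientable; each T^2 can be replaced by RP^2 # RP^2 (since T^2#RP^2 = 3RP^2).
Total crosscaps k = 6 + 2*6 = 18.
Check via chi: chi = 6*1 + 6*0 - (6+6-1)*2 = -16 = 2 - k = -16. Consistent.

18


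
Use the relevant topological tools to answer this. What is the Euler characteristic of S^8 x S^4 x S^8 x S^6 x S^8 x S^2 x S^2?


chi is multiplicative: chi(X x Y) = chi(X) chi(Y).
Each even-dim sphere has chi = 2. There are 7 factors.
chi = 2^7 = 128

128


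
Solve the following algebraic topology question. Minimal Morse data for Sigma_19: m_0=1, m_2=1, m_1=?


A perfect Morse function has m_k = b_k.
For Sigma_19: b_0=1, b_1=2g=38, b_2=1.
Saddles m_1 = 2g = 38

38


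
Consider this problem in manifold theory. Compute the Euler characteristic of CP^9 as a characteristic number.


For any closed oriented manifold, <e(TM),[M]> = chi(M).
chi(CP^9) = 9+1 = 10

10


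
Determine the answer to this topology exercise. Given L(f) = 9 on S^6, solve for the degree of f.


L(f) = 1 + (-1)^6 deg(f) on S^6.
9 = 1 + (-1)^6 * deg(f)
(-1)^6 * deg(f) = 8
deg(f) = 8

8


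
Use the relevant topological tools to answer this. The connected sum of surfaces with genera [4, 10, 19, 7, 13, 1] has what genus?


Genus is additive under connected sum of orientable surfaces.
g = 4 + 10 + 19 + 7 + 13 + 1 = 54

54


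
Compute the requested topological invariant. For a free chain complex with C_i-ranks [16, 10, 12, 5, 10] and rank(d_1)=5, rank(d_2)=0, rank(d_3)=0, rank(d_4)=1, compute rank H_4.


rank H_k = rank(ker d_k) - rank(im d_{k+1}).
rank(ker d_4) = rank(C_4) - rank(d_4) = 10 - 1 = 9.
rank(im d_{4+1}) = 0.
rank H_4 = 9 - 0 = 9

9


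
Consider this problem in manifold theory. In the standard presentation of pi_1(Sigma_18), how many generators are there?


Standard presentation: pi_1(Sigma_g) = <a_1,b_1,...,a_g,b_g | [a_1,b_1]...[a_g,b_g] = 1>.
Number of generators = 2g = 2*18 = 36

36


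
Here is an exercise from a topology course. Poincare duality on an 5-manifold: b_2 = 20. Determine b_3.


Poincare duality for closed orientable n-manifolds: b_k = b_{n-k}.
Here n = 5, so b_3 = b_2 = 20

20


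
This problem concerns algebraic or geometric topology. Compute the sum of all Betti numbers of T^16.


b_k(T^16) = C(16,k), so the sum over k is sum_k C(16,k) = 2^16.
Total = 2^16 = 65536

65536


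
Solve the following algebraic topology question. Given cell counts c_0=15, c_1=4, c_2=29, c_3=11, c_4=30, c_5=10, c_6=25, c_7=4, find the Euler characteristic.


chi = sum_k (-1)^k c_k.
= (-1)^0*15 + (-1)^1*4 + (-1)^2*29 + (-1)^3*11 + (-1)^4*30 + (-1)^5*10 + (-1)^6*25 + (-1)^7*4
= (15) + (-4) + (29) + (-11) + (30) + (-10) + (25) + (-4)
= 70

70


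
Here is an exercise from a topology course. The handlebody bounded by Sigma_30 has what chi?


A genus-g handlebody deformation retracts to a wedge of g circles.
chi(vee_g S^1) = 1 - g.
chi(H_30) = 1 - 30 = -29

-29


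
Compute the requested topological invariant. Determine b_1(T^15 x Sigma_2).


pi_1(A x B) = pi_1(A) x pi_1(B); rank of abelianization = b_1.
b_1(T^15) = 15, b_1(Sigma_2) = 2*2 = 4.
b_1(product) = 15 + 4 = 19

19


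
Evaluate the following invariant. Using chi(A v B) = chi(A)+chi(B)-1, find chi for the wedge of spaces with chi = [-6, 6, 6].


chi(A v B) = chi(A) + chi(B) - 1 (one point identified).
For 3 spaces: chi = (sum chi_i) - (3 - 1).
sum = 6; chi = 6 - 2 = 4

4


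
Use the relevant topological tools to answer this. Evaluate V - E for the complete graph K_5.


K_5: V = 5, E = C(5,2) = 10.
chi = V - E = 5 - 10 = -5

-5


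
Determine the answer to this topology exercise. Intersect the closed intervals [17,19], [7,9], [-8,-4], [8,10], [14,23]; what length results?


Intersection = [max(a_i), min(b_i)] = [17, -4].
Since 17 > -4, the intersection is empty.
Length = 0

0


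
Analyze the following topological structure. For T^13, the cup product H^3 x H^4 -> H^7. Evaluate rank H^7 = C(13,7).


Cup product: H^p x H^q -> H^{p+q}; here p+q = 3+4 = 7.
rank H^k(T^n) = C(n,k).
C(13,7) = 1716

1716


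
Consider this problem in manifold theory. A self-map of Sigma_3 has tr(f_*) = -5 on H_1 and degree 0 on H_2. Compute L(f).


L(f) = tr(f_0*) - tr(f_1*) + tr(f_2*).
= 1 - (-5) + (0)
= 6

6


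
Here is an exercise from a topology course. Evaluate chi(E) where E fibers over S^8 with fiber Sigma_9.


chi(S^8) = 2 (n even), chi(Sigma_9) = 2 - 2*9 = -16.
chi(E) = 2 * (-16) = -32

-32


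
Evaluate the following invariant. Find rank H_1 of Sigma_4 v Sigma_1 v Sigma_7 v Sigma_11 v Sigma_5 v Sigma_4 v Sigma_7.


For a wedge X v Y: reduced H_k(X v Y) = H_k(X) + H_k(Y).
Each Sigma_g contributes b_1 = 2g.
b_1 = 8 + 2 + 14 + 22 + 10 + 8 + 14 = 78

78


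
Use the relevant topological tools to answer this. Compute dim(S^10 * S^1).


Join of spheres: S^m * S^n = S^{m+n+1}.
dim = 10 + 1 + 1 = 12

12


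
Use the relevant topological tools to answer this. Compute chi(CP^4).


CP^4 has one cell in each even dimension 0, 2, ..., 2*4 (4+1 cells total).
All cells are even-dimensional, so chi = number of cells.
chi = 4 + 1 = 5

5


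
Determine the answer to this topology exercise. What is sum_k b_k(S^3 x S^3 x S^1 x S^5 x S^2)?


Total Betti number is multiplicative under products.
Each S^d (d>=1) has total Betti number 2.
There are 5 sphere factors.
Total = 2^5 = 32

32


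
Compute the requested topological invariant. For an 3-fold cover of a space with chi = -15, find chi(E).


For a finite covering: chi(E) = (number of sheets) * chi(B).
chi(E) = 3 * (-15) = -45

-45


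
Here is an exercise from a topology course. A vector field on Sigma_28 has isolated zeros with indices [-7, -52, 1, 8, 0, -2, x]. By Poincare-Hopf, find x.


Poincare-Hopf: sum of indices = chi(M).
chi(Sigma_28) = 2 - 2*28 = -54.
Sum of known indices = -52.
x = chi - (sum known) = -54 - (-52) = -2

-2


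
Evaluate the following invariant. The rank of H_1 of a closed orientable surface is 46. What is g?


For a closed orientable surface: b_1 = 2g.
46 = 2g
g = 46 / 2 = 23

23


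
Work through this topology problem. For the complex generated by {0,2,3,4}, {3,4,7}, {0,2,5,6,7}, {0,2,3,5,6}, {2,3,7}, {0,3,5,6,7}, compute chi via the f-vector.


Enumerate all faces; f-vector: f_0=7, f_1=19, f_2=24, f_3=13, f_4=3.
chi = sum (-1)^k f_k = 2

2


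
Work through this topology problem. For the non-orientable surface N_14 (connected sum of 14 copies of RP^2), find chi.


For a non-orientable closed surface with k crosscaps: chi = 2 - k.
Here k = 14.
chi = 2 - 14 = -12

-12


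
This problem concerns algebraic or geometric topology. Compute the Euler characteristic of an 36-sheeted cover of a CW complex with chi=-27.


For a finite covering: chi(E) = (number of sheets) * chi(B).
chi(E) = 36 * (-27) = -972

-972


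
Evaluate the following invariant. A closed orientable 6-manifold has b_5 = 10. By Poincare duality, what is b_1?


Poincare duality for closed orientable n-manifolds: b_k = b_{n-k}.
Here n = 6, so b_1 = b_5 = 10

10


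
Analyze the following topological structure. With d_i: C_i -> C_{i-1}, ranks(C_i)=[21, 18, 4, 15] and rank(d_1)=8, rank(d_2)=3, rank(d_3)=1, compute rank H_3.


rank H_k = rank(ker d_k) - rank(im d_{k+1}).
rank(ker d_3) = rank(C_3) - rank(d_3) = 15 - 1 = 14.
rank(im d_{3+1}) = 0.
rank H_3 = 14 - 0 = 14

14


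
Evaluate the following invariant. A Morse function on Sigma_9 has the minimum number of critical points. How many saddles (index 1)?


A perfect Morse function has m_k = b_k.
For Sigma_9: b_0=1, b_1=2g=18, b_2=1.
Saddles m_1 = 2g = 18

18


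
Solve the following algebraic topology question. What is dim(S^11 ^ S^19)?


S^m ^ S^n = S^{m+n}.
k = 11 + 19 = 30

30


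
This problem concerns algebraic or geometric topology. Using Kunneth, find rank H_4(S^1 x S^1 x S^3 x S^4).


Each S^d has Poincare polynomial 1 + t^d.
The product S^1 x S^1 x S^3 x S^4 has Poincare polynomial prod(1+t^d_i).
Expanding: b_0=1, b_1=2, b_2=1, b_3=1, b_4=3, b_5=3, b_6=1, b_7=1, b_8=2, b_9=1.
b_4 = 3

3


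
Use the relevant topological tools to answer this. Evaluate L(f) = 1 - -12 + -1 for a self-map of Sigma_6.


L(f) = tr(f_0*) - tr(f_1*) + tr(f_2*).
= 1 - (-12) + (-1)
= 12

12


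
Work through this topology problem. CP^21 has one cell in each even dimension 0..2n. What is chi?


CP^21 has one cell in each even dimension 0, 2, ..., 2*21 (21+1 cells total).
All cells are even-dimensional, so chi = number of cells.
chi = 21 + 1 = 22

22


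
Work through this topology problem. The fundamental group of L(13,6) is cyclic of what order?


pi_1(L(p,q)) = Z/pZ for any q coprime to p.
|pi_1(L(13,6))| = 13

13


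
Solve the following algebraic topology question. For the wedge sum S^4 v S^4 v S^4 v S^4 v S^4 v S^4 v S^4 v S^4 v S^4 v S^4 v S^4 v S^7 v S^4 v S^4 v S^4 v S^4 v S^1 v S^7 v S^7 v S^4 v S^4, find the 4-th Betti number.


For a wedge of spheres, H_k (k>0) is free on one generator per sphere of dimension k.
Spheres of dimension 4: count = 17.
b_4 = 17

17


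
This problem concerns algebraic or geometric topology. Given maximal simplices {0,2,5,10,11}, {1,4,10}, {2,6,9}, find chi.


Enumerate all faces; f-vector: f_0=9, f_1=16, f_2=12, f_3=5, f_4=1.
chi = sum (-1)^k f_k = 1

1


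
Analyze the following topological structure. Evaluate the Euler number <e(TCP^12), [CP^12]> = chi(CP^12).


For any closed oriented manifold, <e(TM),[M]> = chi(M).
chi(CP^12) = 12+1 = 13

13


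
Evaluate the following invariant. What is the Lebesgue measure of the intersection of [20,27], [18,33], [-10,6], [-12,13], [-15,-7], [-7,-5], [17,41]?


Intersection = [max(a_i), min(b_i)] = [20, -7].
Since 20 > -7, the intersection is empty.
Length = 0

0


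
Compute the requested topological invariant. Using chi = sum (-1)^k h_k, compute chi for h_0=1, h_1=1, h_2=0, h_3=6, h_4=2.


Handles of index k contribute (-1)^k to chi (same as CW cells).
chi = (1) + (-1) + (0) + (-6) + (2) = -4

-4


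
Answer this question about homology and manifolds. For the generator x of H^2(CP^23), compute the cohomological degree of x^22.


|x| = 2 in H^*(CP^n).
|x^22| = 22 * |x| = 22 * 2 = 44

44


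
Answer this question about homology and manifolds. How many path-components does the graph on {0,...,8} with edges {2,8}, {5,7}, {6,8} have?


Run DFS/union-find over 9 vertices.
V = 9, E = 3.
Number of components = 6

6


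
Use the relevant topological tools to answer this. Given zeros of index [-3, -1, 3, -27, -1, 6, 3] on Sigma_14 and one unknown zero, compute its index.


Poincare-Hopf: sum of indices = chi(M).
chi(Sigma_14) = 2 - 2*14 = -26.
Sum of known indices = -20.
x = chi - (sum known) = -26 - (-20) = -6

-6


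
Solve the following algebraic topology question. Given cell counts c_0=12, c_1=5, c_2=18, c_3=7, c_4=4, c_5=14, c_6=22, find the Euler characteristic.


chi = sum_k (-1)^k c_k.
= (-1)^0*12 + (-1)^1*5 + (-1)^2*18 + (-1)^3*7 + (-1)^4*4 + (-1)^5*14 + (-1)^6*22
= (12) + (-5) + (18) + (-7) + (4) + (-14) + (22)
= 30

30


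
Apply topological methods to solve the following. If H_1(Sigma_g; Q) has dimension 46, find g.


For a closed orientable surface: b_1 = 2g.
46 = 2g
g = 46 / 2 = 23

23


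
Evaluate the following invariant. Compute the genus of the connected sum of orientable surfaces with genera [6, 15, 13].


Genus is additive under connected sum of orientable surfaces.
g = 6 + 15 + 13 = 34

34


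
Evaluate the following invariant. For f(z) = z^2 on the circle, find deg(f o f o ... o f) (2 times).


deg(f) = 2. Degree is multiplicative: deg(f^2) = (deg f)^2.
deg(f^2) = (2)^2 = 4

4


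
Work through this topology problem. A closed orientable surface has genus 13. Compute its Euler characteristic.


For a closed orientable surface of genus g: chi = 2 - 2g.
Here g = 13.
chi = 2 - 2*13 = 2 - 26 = -24

-24


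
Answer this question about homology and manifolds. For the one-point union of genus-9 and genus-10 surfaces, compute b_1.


For a wedge: H_1(A v B) = H_1(A) + H_1(B).
b_1(Sigma_9) = 18, b_1(Sigma_10) = 20.
b_1 = 18 + 20 = 38

38


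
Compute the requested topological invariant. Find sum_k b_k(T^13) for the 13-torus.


b_k(T^13) = C(13,k), so the sum over k is sum_k C(13,k) = 2^13.
Total = 2^13 = 8192

8192


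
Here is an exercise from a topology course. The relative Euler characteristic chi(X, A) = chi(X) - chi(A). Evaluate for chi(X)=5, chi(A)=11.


Relative Euler characteristic: chi(X, A) = chi(X) - chi(A).
= 5 - (11) = -6

-6


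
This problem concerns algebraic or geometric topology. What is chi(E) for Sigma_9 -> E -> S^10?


chi(S^10) = 2 (n even), chi(Sigma_9) = 2 - 2*9 = -16.
chi(E) = 2 * (-16) = -32

-32


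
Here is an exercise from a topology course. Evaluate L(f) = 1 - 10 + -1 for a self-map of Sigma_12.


L(f) = tr(f_0*) - tr(f_1*) + tr(f_2*).
= 1 - (10) + (-1)
= -10

-10


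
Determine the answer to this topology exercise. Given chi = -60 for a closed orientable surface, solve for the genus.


chi = 2 - 2g for closed orientable surfaces.
-60 = 2 - 2g
2g = 2 - (-60) = 62
g = 31

31


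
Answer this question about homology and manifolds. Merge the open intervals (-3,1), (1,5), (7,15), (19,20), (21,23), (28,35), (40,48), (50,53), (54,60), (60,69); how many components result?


Sort and merge overlapping open intervals.
Merged: (-3,1), (1,5), (7,15), (19,20), (21,23), (28,35), (40,48), (50,53), (54,60), (60,69).
Number of components = 10

10


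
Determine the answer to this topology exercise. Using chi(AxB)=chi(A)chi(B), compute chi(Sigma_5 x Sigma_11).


chi(Sigma_5) = 2 - 2*5 = -8
chi(Sigma_11) = 2 - 2*11 = -20
chi(product) = (-8) * (-20) = 160

160


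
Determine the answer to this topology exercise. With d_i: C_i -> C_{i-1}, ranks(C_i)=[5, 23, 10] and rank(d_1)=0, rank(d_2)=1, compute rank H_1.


rank H_k = rank(ker d_k) - rank(im d_{k+1}).
rank(ker d_1) = rank(C_1) - rank(d_1) = 23 - 0 = 23.
rank(im d_{1+1}) = 1.
rank H_1 = 23 - 1 = 22

22


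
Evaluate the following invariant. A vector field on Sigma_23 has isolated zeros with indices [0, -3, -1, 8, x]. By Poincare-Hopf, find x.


Poincare-Hopf: sum of indices = chi(M).
chi(Sigma_23) = 2 - 2*23 = -44.
Sum of known indices = 4.
x = chi - (sum known) = -44 - (4) = -48

-48


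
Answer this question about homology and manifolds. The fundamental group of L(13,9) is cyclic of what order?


pi_1(L(p,q)) = Z/pZ for any q coprime to p.
|pi_1(L(13,9))| = 13

13


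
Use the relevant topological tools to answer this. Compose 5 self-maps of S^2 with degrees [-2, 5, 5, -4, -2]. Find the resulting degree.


Degree is multiplicative: deg(composition) = product of degrees.
= (-2) * (5) * (5) * (-4) * (-2) = -400

-400


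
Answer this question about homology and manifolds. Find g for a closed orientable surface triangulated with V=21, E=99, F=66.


chi = V - E + F = 21 - 99 + 66 = -12
For orientable closed surface: chi = 2 - 2g, so g = (2 - chi)/2.
g = (2 - (-12)) / 2 = 14 / 2 = 7

7


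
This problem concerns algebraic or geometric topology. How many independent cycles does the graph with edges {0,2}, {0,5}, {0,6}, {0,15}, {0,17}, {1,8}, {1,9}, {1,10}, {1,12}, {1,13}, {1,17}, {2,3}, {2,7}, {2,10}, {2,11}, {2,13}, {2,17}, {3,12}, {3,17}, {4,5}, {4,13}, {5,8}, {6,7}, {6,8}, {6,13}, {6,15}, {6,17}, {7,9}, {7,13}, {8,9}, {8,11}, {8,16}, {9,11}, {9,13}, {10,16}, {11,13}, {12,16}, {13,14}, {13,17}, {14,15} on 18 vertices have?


b_1 = E - V + (number of components).
E = 40, V = 18, components = 1.
b_1 = 40 - 18 + 1 = 23

23


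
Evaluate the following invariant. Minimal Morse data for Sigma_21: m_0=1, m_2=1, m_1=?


A perfect Morse function has m_k = b_k.
For Sigma_21: b_0=1, b_1=2g=42, b_2=1.
Saddles m_1 = 2g = 42

42


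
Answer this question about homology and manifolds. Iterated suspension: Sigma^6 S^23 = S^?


Each suspension raises dimension by 1: Sigma S^n = S^{n+1}.
Sigma^6 S^23 = S^{23+6} = S^29

29


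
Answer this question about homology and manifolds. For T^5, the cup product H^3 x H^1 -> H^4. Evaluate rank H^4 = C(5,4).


Cup product: H^p x H^q -> H^{p+q}; here p+q = 3+1 = 4.
rank H^k(T^n) = C(n,k).
C(5,4) = 5

5


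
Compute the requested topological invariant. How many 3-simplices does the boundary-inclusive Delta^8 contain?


Delta^8 has 8+1 vertices. A 3-face is a choice of 3+1 vertices.
f_3 = C(8+1, 3+1) = C(9,4) = 126

126


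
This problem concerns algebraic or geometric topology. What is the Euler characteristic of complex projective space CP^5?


CP^5 has one cell in each even dimension 0, 2, ..., 2*5 (5+1 cells total).
All cells are even-dimensional, so chi = number of cells.
chi = 5 + 1 = 6

6


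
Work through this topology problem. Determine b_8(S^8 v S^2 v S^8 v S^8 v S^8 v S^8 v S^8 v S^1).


For a wedge of spheres, H_k (k>0) is free on one generator per sphere of dimension k.
Spheres of dimension 8: count = 6.
b_8 = 6

6


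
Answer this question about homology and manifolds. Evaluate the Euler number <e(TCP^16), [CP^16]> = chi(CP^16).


For any closed oriented manifold, <e(TM),[M]> = chi(M).
chi(CP^16) = 16+1 = 17

17


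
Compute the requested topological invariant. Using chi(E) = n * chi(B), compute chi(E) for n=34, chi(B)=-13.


For a finite covering: chi(E) = (number of sheets) * chi(B).
chi(E) = 34 * (-13) = -442

-442


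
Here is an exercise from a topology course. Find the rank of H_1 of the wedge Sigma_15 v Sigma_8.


For a wedge: H_1(A v B) = H_1(A) + H_1(B).
b_1(Sigma_15) = 30, b_1(Sigma_8) = 16.
b_1 = 30 + 16 = 46

46


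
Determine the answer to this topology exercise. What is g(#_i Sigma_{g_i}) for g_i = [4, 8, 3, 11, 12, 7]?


Genus is additive under connected sum of orientable surfaces.
g = 4 + 8 + 3 + 11 + 12 + 7 = 45

45


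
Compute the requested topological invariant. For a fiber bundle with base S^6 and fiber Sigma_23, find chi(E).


chi(S^6) = 2 (n even), chi(Sigma_23) = 2 - 2*23 = -44.
chi(E) = 2 * (-44) = -88

-88


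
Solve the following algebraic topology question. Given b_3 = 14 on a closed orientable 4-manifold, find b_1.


Poincare duality for closed orientable n-manifolds: b_k = b_{n-k}.
Here n = 4, so b_1 = b_3 = 14

14


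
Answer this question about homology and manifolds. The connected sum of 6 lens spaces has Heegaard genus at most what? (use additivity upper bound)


Heegaard genus satisfies g(A#B) <= g(A) + g(B).
Each lens space has g = 1.
Upper bound: 6 * 1 = 6

6


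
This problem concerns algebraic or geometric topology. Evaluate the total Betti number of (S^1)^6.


b_k(T^6) = C(6,k), so the sum over k is sum_k C(6,k) = 2^6.
Total = 2^6 = 64

64


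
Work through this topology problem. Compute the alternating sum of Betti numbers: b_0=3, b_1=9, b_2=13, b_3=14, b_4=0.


chi = sum_k (-1)^k b_k.
= (3) + (-9) + (13) + (-14) + (0)
= -7

-7


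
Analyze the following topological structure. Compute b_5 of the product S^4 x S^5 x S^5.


Each S^d has Poincare polynomial 1 + t^d.
The product S^4 x S^5 x S^5 has Poincare polynomial prod(1+t^d_i).
Expanding: b_0=1, b_4=1, b_5=2, b_9=2, b_10=1, b_14=1.
b_5 = 2

2


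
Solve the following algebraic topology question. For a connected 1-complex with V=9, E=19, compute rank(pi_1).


For a connected graph: rank(pi_1) = b_1 = E - V + 1 = 1 - chi.
chi = V - E = 9 - 19 = -10.
rank = 1 - (-10) = 19 - 9 + 1 = 11

11


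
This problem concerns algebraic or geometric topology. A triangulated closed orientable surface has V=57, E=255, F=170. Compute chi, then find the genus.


chi = V - E + F = 57 - 255 + 170 = -28
For orientable closed surface: chi = 2 - 2g, so g = (2 - chi)/2.
g = (2 - (-28)) / 2 = 30 / 2 = 15

15


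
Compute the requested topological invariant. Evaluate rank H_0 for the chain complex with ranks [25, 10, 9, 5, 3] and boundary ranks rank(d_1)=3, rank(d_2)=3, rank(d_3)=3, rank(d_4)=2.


rank H_k = rank(ker d_k) - rank(im d_{k+1}).
rank(ker d_0) = rank(C_0) - rank(d_0) = 25 - 0 = 25.
rank(im d_{0+1}) = 3.
rank H_0 = 25 - 3 = 22

22


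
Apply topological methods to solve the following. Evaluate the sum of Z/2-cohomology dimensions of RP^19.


H^k(RP^19; Z/2) = Z/2 for each 0 <= k <= 19.
Total dimension = 19 + 1 = 20

20


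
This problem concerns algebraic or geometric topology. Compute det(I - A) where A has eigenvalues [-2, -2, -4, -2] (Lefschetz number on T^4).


For a torus self-map: L(f) = det(I - A) where A acts on H_1.
L(f) = (1--2) * (1--2) * (1--4) * (1--2) = 3 * 3 * 5 * 3 = 135

135


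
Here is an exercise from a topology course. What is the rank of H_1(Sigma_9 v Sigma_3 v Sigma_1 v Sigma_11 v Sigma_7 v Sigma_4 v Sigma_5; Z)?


For a wedge X v Y: reduced H_k(X v Y) = H_k(X) + H_k(Y).
Each Sigma_g contributes b_1 = 2g.
b_1 = 18 + 6 + 2 + 22 + 14 + 8 + 10 = 80

80


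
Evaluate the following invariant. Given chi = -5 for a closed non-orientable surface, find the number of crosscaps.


chi = 2 - k for closed non-orientable surfaces with k crosscaps.
-5 = 2 - k
k = 2 - (-5) = 7

7


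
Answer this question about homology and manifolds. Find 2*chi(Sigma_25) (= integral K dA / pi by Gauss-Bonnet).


Gauss-Bonnet: integral K dA = 2*pi*chi(M).
chi(Sigma_25) = 2 - 2*25 = -48.
(integral K dA)/pi = 2*chi = 2*(-48) = -96

-96


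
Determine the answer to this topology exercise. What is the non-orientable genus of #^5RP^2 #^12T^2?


Since a >= 1, the sum is non-orientable; each T^2 can be replaced by RP^2 # RP^2 (since T^2#RP^2 = 3RP^2).
Total crosscaps k = 5 + 2*12 = 29.
Check via chi: chi = 5*1 + 12*0 - (5+12-1)*2 = -27 = 2 - k = -27. Consistent.

29


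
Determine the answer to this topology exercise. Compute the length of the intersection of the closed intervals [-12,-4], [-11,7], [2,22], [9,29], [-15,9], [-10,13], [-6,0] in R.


Intersection = [max(a_i), min(b_i)] = [9, -4].
Since 9 > -4, the intersection is empty.
Length = 0

0


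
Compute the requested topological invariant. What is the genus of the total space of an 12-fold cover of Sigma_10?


For an n-sheeted cover: chi(E) = n * chi(B).
chi(Sigma_10) = 2 - 2*10 = -18.
chi(E) = 12 * (-18) = -216.
genus(E) = (2 - chi(E))/2 = (2 - (-216))/2 = 218/2 = 109

109


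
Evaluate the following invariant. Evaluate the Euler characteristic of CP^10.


CP^10 has one cell in each even dimension 0, 2, ..., 2*10 (10+1 cells total).
All cells are even-dimensional, so chi = number of cells.
chi = 10 + 1 = 11

11


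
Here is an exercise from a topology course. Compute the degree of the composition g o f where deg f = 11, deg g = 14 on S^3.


Degree is multiplicative under composition: deg(g o f) = deg(g) * deg(f).
= 14 * 11 = 154

154


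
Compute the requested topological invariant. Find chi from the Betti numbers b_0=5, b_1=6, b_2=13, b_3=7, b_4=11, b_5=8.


chi = sum_k (-1)^k b_k.
= (5) + (-6) + (13) + (-7) + (11) + (-8)
= 8

8


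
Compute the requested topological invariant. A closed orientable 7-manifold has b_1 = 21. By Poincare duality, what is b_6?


Poincare duality for closed orientable n-manifolds: b_k = b_{n-k}.
Here n = 7, so b_6 = b_1 = 21

21


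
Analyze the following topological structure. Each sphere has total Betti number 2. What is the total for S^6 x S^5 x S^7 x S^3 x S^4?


Total Betti number is multiplicative under products.
Each S^d (d>=1) has total Betti number 2.
There are 5 sphere factors.
Total = 2^5 = 32

32


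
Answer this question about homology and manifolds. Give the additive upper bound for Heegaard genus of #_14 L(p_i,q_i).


Heegaard genus satisfies g(A#B) <= g(A) + g(B).
Each lens space has g = 1.
Upper bound: 14 * 1 = 14

14


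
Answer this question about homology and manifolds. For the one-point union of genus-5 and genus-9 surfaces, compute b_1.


For a wedge: H_1(A v B) = H_1(A) + H_1(B).
b_1(Sigma_5) = 10, b_1(Sigma_9) = 18.
b_1 = 10 + 18 = 28

28


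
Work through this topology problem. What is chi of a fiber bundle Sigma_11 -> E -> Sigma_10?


For a fiber bundle F -> E -> B (with CW structure): chi(E) = chi(B) * chi(F).
chi(Sigma_10) = -18, chi(Sigma_11) = -20.
chi(E) = (-18) * (-20) = 360

360


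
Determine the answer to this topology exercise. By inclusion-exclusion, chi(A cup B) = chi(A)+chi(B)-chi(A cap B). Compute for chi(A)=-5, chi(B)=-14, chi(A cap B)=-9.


chi(A cup B) = chi(A) + chi(B) - chi(A cap B)
= -5 + (-14) - (-9)
= -10

-10


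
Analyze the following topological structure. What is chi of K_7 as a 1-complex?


K_7: V = 7, E = C(7,2) = 21.
chi = V - E = 7 - 21 = -14

-14


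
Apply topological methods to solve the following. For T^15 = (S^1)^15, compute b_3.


By the Kunneth formula, b_k(T^n) = C(n,k).
b_3(T^15) = C(15,3).
C(15,3) = 15!/(3!*12!) = 455

455


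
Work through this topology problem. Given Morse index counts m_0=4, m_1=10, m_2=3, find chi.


Morse theory: chi(M) = sum_k (-1)^k m_k where m_k = #(index-k critical points).
= (4) + (-10) + (3) = -3

-3


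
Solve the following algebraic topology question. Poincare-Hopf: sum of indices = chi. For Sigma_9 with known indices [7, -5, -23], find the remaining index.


Poincare-Hopf: sum of indices = chi(M).
chi(Sigma_9) = 2 - 2*9 = -16.
Sum of known indices = -21.
x = chi - (sum known) = -16 - (-21) = 5

5


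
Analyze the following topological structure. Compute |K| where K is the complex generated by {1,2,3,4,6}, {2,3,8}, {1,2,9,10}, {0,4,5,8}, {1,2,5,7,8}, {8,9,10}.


Each maximal simplex on m vertices has 2^m - 1 nonempty faces.
Take the union (dedupe shared faces).
Total distinct faces = 87

87


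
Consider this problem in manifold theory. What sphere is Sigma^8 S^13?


Each suspension raises dimension by 1: Sigma S^n = S^{n+1}.
Sigma^8 S^13 = S^{13+8} = S^21

21


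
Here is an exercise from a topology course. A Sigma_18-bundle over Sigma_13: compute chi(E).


For a fiber bundle F -> E -> B (with CW structure): chi(E) = chi(B) * chi(F).
chi(Sigma_13) = -24, chi(Sigma_18) = -34.
chi(E) = (-24) * (-34) = 816

816


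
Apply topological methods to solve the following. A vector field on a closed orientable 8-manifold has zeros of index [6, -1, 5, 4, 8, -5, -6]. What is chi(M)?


Poincare-Hopf: chi(M) = sum of indices of zeros.
chi = (6) + (-1) + (5) + (4) + (8) + (-5) + (-6) = 11

11


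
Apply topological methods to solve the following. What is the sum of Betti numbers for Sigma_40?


For Sigma_40: b_0 = 1, b_1 = 2g = 80, b_2 = 1.
Total = 1 + 80 + 1 = 82

82


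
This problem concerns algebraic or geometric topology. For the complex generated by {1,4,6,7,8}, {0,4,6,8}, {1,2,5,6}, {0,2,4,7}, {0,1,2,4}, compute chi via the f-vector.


Enumerate all faces; f-vector: f_0=8, f_1=23, f_2=24, f_3=9, f_4=1.
chi = sum (-1)^k f_k = 1

1


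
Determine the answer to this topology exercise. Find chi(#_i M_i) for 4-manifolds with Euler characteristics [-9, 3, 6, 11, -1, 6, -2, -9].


For n-manifolds: chi(A#B) = chi(A) + chi(B) - chi(S^4).
chi(S^4) = 1 + (-1)^4 = 2.
chi(#) = (sum chi_i) - (8-1)*chi(S^4) = 5 - 7*2 = -9

-9


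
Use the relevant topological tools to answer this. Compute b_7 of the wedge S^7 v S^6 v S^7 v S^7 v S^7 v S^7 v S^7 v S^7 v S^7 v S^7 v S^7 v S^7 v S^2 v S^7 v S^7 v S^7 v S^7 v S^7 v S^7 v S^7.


For a wedge of spheres, H_k (k>0) is free on one generator per sphere of dimension k.
Spheres of dimension 7: count = 18.
b_7 = 18

18


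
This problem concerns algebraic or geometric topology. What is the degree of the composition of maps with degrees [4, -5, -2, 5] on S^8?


Degree is multiplicative: deg(composition) = product of degrees.
= (4) * (-5) * (-2) * (5) = 200

200


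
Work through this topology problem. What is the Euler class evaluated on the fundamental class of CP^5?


For any closed oriented manifold, <e(TM),[M]> = chi(M).
chi(CP^5) = 5+1 = 6

6


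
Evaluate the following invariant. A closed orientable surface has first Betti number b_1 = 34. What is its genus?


For a closed orientable surface: b_1 = 2g.
34 = 2g
g = 34 / 2 = 17

17


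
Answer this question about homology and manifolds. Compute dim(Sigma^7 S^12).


Each suspension raises dimension by 1: Sigma S^n = S^{n+1}.
Sigma^7 S^12 = S^{12+7} = S^19

19


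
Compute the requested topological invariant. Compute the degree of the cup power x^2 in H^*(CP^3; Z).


|x| = 2 in H^*(CP^n).
|x^2| = 2 * |x| = 2 * 2 = 4

4


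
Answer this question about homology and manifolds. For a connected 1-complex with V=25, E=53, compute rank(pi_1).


For a connected graph: rank(pi_1) = b_1 = E - V + 1 = 1 - chi.
chi = V - E = 25 - 53 = -28.
rank = 1 - (-28) = 53 - 25 + 1 = 29

29


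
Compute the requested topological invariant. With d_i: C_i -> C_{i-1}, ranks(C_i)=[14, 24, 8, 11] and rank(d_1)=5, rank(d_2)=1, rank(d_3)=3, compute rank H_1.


rank H_k = rank(ker d_k) - rank(im d_{k+1}).
rank(ker d_1) = rank(C_1) - rank(d_1) = 24 - 5 = 19.
rank(im d_{1+1}) = 1.
rank H_1 = 19 - 1 = 18

18


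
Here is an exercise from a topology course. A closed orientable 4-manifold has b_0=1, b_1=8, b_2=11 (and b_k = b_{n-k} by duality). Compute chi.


By Poincare duality b_k = b_{4-k}, so full Betti numbers: b_0=1, b_1=8, b_2=11, b_3=8, b_4=1.
chi = sum (-1)^k b_k = -3

-3


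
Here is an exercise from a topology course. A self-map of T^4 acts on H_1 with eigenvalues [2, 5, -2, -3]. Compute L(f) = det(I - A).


For a torus self-map: L(f) = det(I - A) where A acts on H_1.
L(f) = (1-2) * (1-5) * (1--2) * (1--3) = -1 * -4 * 3 * 4 = 48

48


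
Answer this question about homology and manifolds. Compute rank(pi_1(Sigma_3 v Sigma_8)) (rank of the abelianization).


For a wedge: H_1(A v B) = H_1(A) + H_1(B).
b_1(Sigma_3) = 6, b_1(Sigma_8) = 16.
b_1 = 6 + 16 = 22

22


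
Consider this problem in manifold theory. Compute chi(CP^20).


CP^20 has one cell in each even dimension 0, 2, ..., 2*20 (20+1 cells total).
All cells are even-dimensional, so chi = number of cells.
chi = 20 + 1 = 21

21


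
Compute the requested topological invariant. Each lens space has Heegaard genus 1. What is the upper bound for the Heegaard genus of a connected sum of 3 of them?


Heegaard genus satisfies g(A#B) <= g(A) + g(B).
Each lens space has g = 1.
Upper bound: 3 * 1 = 3

3


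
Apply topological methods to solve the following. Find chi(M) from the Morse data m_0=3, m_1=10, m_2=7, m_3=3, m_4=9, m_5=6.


Morse theory: chi(M) = sum_k (-1)^k m_k where m_k = #(index-k critical points).
= (3) + (-10) + (7) + (-3) + (9) + (-6) = 0

0


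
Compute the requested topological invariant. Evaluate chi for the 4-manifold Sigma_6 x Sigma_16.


chi(Sigma_6) = 2 - 2*6 = -10
chi(Sigma_16) = 2 - 2*16 = -30
chi(product) = (-10) * (-30) = 300

300


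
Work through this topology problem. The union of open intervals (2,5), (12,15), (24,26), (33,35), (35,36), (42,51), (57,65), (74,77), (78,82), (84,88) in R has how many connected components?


Sort and merge overlapping open intervals.
Merged: (2,5), (12,15), (24,26), (33,35), (35,36), (42,51), (57,65), (74,77), (78,82), (84,88).
Number of components = 10

10


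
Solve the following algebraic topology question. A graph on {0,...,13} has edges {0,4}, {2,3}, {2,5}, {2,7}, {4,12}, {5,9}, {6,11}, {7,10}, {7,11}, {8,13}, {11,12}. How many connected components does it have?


Run DFS/union-find over 14 vertices.
V = 14, E = 11.
Number of components = 3

3


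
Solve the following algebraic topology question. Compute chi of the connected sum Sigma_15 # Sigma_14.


chi(Sigma_15) = 2 - 2*15 = -28
chi(Sigma_14) = 2 - 2*14 = -26
For surfaces: chi(A#B) = chi(A) + chi(B) - 2.
chi = -28 + -26 - 2 = -56

-56


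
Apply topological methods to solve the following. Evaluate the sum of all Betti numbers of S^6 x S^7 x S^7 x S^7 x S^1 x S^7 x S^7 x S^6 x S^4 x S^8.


Total Betti number is multiplicative under products.
Each S^d (d>=1) has total Betti number 2.
There are 10 sphere factors.
Total = 2^10 = 1024

1024


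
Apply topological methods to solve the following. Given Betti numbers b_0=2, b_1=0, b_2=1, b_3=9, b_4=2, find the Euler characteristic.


chi = sum_k (-1)^k b_k.
= (2) + (0) + (1) + (-9) + (2)
= -4

-4


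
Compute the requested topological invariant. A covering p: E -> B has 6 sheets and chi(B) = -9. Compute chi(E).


For a finite covering: chi(E) = (number of sheets) * chi(B).
chi(E) = 6 * (-9) = -54

-54


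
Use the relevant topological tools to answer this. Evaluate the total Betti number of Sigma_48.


For Sigma_48: b_0 = 1, b_1 = 2g = 96, b_2 = 1.
Total = 1 + 96 + 1 = 98

98


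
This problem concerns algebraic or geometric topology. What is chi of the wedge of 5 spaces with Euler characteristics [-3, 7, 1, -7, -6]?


chi(A v B) = chi(A) + chi(B) - 1 (one point identified).
For 5 spaces: chi = (sum chi_i) - (5 - 1).
sum = -8; chi = -8 - 4 = -12

-12
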